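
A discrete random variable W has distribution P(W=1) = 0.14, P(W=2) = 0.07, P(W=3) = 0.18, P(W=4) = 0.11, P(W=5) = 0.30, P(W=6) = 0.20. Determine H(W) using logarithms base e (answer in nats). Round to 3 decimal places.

H(W) = −Σ p·ln p.
  −(0.14)·ln(0.14) = 0.2753
  −(0.07)·ln(0.07) = 0.1861
  −(0.18)·ln(0.18) = 0.3087
  −(0.11)·ln(0.11) = 0.2428
  −(0.30)·ln(0.30) = 0.3612
  −(0.20)·ln(0.20) = 0.3219
Sum: 0.2753 + 0.1861 + 0.3087 + 0.2428 + 0.3612 + 0.3219 = 1.696 nats.

1.696 nats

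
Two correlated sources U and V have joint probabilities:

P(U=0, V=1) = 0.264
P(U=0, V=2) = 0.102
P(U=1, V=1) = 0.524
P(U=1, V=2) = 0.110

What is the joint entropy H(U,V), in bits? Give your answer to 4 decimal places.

1.6820 bits

H(U,V) = −Σ p(x,y)·log₂ p(x,y) over all 4 cells.
  cell (0,1): −0.264·log₂0.264 = 0.50725
  cell (0,2): −0.102·log₂0.102 = 0.33592
  cell (1,1): −0.524·log₂0.524 = 0.48856
  cell (1,2): −0.110·log₂0.110 = 0.35029
Sum = 1.6820 bits.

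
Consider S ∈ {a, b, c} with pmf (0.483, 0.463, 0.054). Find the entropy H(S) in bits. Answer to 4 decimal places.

H(S) = −Σ p·log₂ p.
  −(0.483)·log₂(0.483) = 0.50710
  −(0.463)·log₂(0.463) = 0.51435
  −(0.054)·log₂(0.054) = 0.22739
Sum: 0.50710 + 0.51435 + 0.22739 = 1.2488 bits.

1.2488 bits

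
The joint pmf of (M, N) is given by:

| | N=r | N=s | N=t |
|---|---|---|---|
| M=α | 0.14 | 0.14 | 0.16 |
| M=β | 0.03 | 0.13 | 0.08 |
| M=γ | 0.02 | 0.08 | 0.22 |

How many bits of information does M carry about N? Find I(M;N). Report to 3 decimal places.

0.114 bits

Marginals: p(M) = (0.4400, 0.2400, 0.3200), p(N) = (0.1900, 0.3500, 0.4600).
I(M;N) = H(M) + H(N) − H(M,N).
H(M) = 1.5413, H(N) = 1.5007, H(M,N) = 2.9281.
I(M;N) = 1.5413 + 1.5007 − 2.9281 = 0.114 bits.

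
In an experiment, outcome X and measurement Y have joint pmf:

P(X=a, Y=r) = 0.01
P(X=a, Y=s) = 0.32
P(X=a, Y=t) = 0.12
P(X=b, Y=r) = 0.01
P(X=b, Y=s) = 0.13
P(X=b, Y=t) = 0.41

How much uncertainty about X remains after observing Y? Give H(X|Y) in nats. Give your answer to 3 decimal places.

0.568 nats

Chain rule: H(X|Y) = H(X,Y) − H(Y).
Marginals: p(X) = (0.4500, 0.5500), p(Y) = (0.0200, 0.4500, 0.5300).
H(X,Y) = 1.3419 nats; H(Y) = 0.7741 nats.
H(X|Y) = 1.3419 − 0.7741 = 0.568 nats.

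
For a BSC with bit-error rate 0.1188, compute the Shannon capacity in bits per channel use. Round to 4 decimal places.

Binary symmetric channel: C = 1 − h₂(ε) where h₂ is the binary entropy function.
h₂(0.1188) = −0.1188·log₂0.1188 − 0.8812·log₂0.8812 = 0.5259.
C = 1 − 0.5259 = 0.4741 bits per channel use.

0.4741 bits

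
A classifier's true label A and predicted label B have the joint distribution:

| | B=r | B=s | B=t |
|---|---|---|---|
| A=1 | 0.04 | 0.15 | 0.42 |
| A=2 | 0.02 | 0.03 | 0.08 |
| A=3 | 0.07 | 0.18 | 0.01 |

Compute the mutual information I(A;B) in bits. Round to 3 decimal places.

0.273 bits

Marginals: p(A) = (0.6100, 0.1300, 0.2600), p(B) = (0.1300, 0.3600, 0.5100).
I(A;B) = H(A) + H(B) − H(A,B).
H(A) = 1.3229, H(B) = 1.4087, H(A,B) = 2.4584.
I(A;B) = 1.3229 + 1.4087 − 2.4584 = 0.273 bits.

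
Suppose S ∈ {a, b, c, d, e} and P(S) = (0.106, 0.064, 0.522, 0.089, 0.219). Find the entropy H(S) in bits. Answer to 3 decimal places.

1.877 bits

H(S) = −Σ p·log₂ p.
  −(0.106)·log₂(0.106) = 0.3432
  −(0.064)·log₂(0.064) = 0.2538
  −(0.522)·log₂(0.522) = 0.4896
  −(0.089)·log₂(0.089) = 0.3106
  −(0.219)·log₂(0.219) = 0.4798
Sum: 0.3432 + 0.2538 + 0.4896 + 0.3106 + 0.4798 = 1.877 bits.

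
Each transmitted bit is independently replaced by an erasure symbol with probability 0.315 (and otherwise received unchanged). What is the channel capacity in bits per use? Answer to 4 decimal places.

Binary erasure channel: capacity C = 1 − ε.
C = 1 − 0.315 = 0.6850 bits per channel use.

0.6850 bits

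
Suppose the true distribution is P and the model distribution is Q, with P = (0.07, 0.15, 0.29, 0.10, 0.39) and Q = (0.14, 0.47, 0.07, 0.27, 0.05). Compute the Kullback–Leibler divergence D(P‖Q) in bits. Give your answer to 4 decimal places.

D(P‖Q) = Σ p·log₂(p/q).
  0.07·log₂(0.07/0.14) = -0.07000
  0.15·log₂(0.15/0.47) = -0.24715
  0.29·log₂(0.29/0.07) = 0.59468
  0.10·log₂(0.10/0.27) = -0.14330
  0.39·log₂(0.39/0.05) = 1.15575
D(P‖Q) = 1.2900 bits.

1.2900 bits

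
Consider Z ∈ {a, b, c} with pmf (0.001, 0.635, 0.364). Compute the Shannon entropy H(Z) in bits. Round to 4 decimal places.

0.9567 bits

H(Z) = −Σ p·log₂ p.
  −(0.001)·log₂(0.001) = 0.00997
  −(0.635)·log₂(0.635) = 0.41603
  −(0.364)·log₂(0.364) = 0.53071
Sum: 0.00997 + 0.41603 + 0.53071 = 0.9567 bits.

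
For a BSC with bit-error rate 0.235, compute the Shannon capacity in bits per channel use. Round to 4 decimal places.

0.2134 bits

Binary symmetric channel: C = 1 − h₂(ε) where h₂ is the binary entropy function.
h₂(0.235) = −0.235·log₂0.235 − 0.765·log₂0.765 = 0.7866.
C = 1 − 0.7866 = 0.2134 bits per channel use.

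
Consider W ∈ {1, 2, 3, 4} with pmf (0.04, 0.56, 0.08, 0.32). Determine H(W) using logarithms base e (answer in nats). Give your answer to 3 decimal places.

H(W) = −Σ p·ln p.
  −(0.04)·ln(0.04) = 0.1288
  −(0.56)·ln(0.56) = 0.3247
  −(0.08)·ln(0.08) = 0.2021
  −(0.32)·ln(0.32) = 0.3646
Sum: 0.1288 + 0.3247 + 0.2021 + 0.3646 = 1.020 nats.

1.020 nats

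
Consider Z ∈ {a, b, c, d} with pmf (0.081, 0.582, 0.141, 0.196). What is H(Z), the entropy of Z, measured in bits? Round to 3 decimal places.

H(Z) = −Σ p·log₂ p.
  −(0.081)·log₂(0.081) = 0.2937
  −(0.582)·log₂(0.582) = 0.4545
  −(0.141)·log₂(0.141) = 0.3985
  −(0.196)·log₂(0.196) = 0.4608
Sum: 0.2937 + 0.4545 + 0.3985 + 0.4608 = 1.607 bits.

1.607 bits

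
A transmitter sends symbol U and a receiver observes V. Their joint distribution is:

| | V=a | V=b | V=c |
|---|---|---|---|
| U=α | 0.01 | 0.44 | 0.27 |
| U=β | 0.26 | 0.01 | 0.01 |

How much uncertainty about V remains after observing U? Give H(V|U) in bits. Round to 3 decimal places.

0.880 bits

Chain rule: H(V|U) = H(U,V) − H(U).
Marginals: p(U) = (0.7200, 0.2800), p(V) = (0.2700, 0.4500, 0.2800).
H(U,V) = 1.7358 bits; H(U) = 0.8555 bits.
H(V|U) = 1.7358 − 0.8555 = 0.880 bits.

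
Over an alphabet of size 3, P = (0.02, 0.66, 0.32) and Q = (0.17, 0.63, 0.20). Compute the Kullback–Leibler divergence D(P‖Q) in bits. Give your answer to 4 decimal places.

D(P‖Q) = Σ p·log₂(p/q).
  0.02·log₂(0.02/0.17) = -0.06175
  0.66·log₂(0.66/0.63) = 0.04430
  0.32·log₂(0.32/0.20) = 0.21698
D(P‖Q) = 0.1995 bits.

0.1995 bits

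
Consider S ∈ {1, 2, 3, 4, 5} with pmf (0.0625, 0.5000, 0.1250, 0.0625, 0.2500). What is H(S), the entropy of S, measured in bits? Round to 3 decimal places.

H(S) = −Σ p·log₂ p.
  −(0.0625)·log₂(0.0625) = 0.2500
  −(0.5000)·log₂(0.5000) = 0.5000
  −(0.1250)·log₂(0.1250) = 0.3750
  −(0.0625)·log₂(0.0625) = 0.2500
  −(0.2500)·log₂(0.2500) = 0.5000
Sum: 0.2500 + 0.5000 + 0.3750 + 0.2500 + 0.5000 = 1.875 bits.

1.875 bits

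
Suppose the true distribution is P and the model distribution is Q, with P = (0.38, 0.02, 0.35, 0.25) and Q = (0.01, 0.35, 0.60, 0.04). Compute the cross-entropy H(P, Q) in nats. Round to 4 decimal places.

H(P,Q) = −Σ p·ln q.
  −0.38·ln(0.01) = 1.74996
  −0.02·ln(0.35) = 0.02100
  −0.35·ln(0.60) = 0.17879
  −0.25·ln(0.04) = 0.80472
H(P,Q) = 2.7545 nats.

2.7545 nats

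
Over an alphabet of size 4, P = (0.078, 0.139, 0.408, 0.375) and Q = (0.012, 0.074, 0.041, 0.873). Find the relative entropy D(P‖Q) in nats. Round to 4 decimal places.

0.8542 nats

D(P‖Q) = Σ p·ln(p/q).
  0.078·ln(0.078/0.012) = 0.14600
  0.139·ln(0.139/0.074) = 0.08763
  0.408·ln(0.408/0.041) = 0.93746
  0.375·ln(0.375/0.873) = -0.31688
D(P‖Q) = 0.8542 nats.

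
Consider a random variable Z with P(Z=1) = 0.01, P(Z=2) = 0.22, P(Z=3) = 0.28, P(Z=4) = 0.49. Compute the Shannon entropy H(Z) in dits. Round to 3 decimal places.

0.471 dits

H(Z) = −Σ p·log₁₀ p.
  −(0.01)·log₁₀(0.01) = 0.0200
  −(0.22)·log₁₀(0.22) = 0.1447
  −(0.28)·log₁₀(0.28) = 0.1548
  −(0.49)·log₁₀(0.49) = 0.1518
Sum: 0.0200 + 0.1447 + 0.1548 + 0.1518 = 0.471 dits.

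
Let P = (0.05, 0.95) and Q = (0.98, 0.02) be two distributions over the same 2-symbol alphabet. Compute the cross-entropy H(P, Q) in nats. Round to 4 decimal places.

3.7174 nats

H(P,Q) = −Σ p·ln q.
  −0.05·ln(0.98) = 0.00101
  −0.95·ln(0.02) = 3.71642
H(P,Q) = 3.7174 nats.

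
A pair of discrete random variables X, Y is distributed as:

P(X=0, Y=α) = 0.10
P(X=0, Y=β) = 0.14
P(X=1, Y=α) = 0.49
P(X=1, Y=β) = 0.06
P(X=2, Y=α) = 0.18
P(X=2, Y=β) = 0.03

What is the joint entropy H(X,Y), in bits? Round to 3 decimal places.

H(X,Y) = −Σ p(x,y)·log₂ p(x,y) over all 6 cells.
  cell (0,α): −0.10·log₂0.10 = 0.3322
  cell (0,β): −0.14·log₂0.14 = 0.3971
  cell (1,α): −0.49·log₂0.49 = 0.5043
  cell (1,β): −0.06·log₂0.06 = 0.2435
  cell (2,α): −0.18·log₂0.18 = 0.4453
  cell (2,β): −0.03·log₂0.03 = 0.1518
Sum = 2.074 bits.

2.074 bits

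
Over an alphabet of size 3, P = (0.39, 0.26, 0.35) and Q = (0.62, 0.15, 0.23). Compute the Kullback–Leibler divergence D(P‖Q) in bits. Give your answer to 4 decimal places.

0.1575 bits

D(P‖Q) = Σ p·log₂(p/q).
  0.39·log₂(0.39/0.62) = -0.26083
  0.26·log₂(0.26/0.15) = 0.20632
  0.35·log₂(0.35/0.23) = 0.21200
D(P‖Q) = 0.1575 bits.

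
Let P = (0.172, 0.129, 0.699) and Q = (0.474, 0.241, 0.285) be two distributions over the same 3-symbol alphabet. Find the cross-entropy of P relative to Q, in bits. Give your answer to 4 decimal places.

1.7159 bits

H(P,Q) = −Σ p·log₂ q.
  −0.172·log₂(0.474) = 0.18525
  −0.129·log₂(0.241) = 0.26482
  −0.699·log₂(0.285) = 1.26587
H(P,Q) = 1.7159 bits.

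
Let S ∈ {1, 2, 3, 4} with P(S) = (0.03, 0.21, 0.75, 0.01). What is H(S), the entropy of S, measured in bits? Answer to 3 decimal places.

1.002 bits

H(S) = −Σ p·log₂ p.
  −(0.03)·log₂(0.03) = 0.1518
  −(0.21)·log₂(0.21) = 0.4728
  −(0.75)·log₂(0.75) = 0.3113
  −(0.01)·log₂(0.01) = 0.0664
Sum: 0.1518 + 0.4728 + 0.3113 + 0.0664 = 1.002 bits.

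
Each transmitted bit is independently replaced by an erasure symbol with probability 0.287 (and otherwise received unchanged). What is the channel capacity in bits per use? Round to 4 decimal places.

0.7130 bits

Binary erasure channel: capacity C = 1 − ε.
C = 1 − 0.287 = 0.7130 bits per channel use.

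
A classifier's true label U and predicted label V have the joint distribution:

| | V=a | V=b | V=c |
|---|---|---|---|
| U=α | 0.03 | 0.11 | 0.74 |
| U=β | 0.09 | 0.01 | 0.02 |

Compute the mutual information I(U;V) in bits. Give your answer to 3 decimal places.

Marginals: p(U) = (0.8800, 0.1200), p(V) = (0.1200, 0.1200, 0.7600).
I(U;V) = Σ p(x,y)·log₂[p(x,y)/(p(x)p(y))].
  (α,a): 0.03·log₂(0.2841) = -0.0545
  (α,b): 0.11·log₂(1.0417) = 0.0065
  (α,c): 0.74·log₂(1.1065) = 0.1080
  (β,a): 0.09·log₂(6.2500) = 0.2379
  (β,b): 0.01·log₂(0.6944) = -0.0053
  (β,c): 0.02·log₂(0.2193) = -0.0438
Sum = 0.249 bits.

0.249 bits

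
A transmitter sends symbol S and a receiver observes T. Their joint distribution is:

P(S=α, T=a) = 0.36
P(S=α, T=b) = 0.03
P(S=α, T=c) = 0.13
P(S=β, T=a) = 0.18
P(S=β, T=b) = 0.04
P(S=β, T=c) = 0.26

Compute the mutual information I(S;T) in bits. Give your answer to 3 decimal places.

Marginals: p(S) = (0.5200, 0.4800), p(T) = (0.5400, 0.0700, 0.3900).
I(S;T) = Σ p(x,y)·log₂[p(x,y)/(p(x)p(y))].
  (α,a): 0.36·log₂(1.2821) = 0.1290
  (α,b): 0.03·log₂(0.8242) = -0.0084
  (α,c): 0.13·log₂(0.6410) = -0.0834
  (β,a): 0.18·log₂(0.6944) = -0.0947
  (β,b): 0.04·log₂(1.1905) = 0.0101
  (β,c): 0.26·log₂(1.3889) = 0.1232
Sum = 0.076 bits.

0.076 bits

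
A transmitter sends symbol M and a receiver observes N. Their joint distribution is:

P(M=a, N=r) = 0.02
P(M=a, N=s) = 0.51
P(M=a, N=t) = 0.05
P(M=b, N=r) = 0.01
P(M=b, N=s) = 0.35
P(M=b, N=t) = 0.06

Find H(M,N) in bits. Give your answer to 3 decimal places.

H(M,N) = −Σ p(x,y)·log₂ p(x,y) over all 6 cells.
  cell (a,r): −0.02·log₂0.02 = 0.1129
  cell (a,s): −0.51·log₂0.51 = 0.4954
  cell (a,t): −0.05·log₂0.05 = 0.2161
  cell (b,r): −0.01·log₂0.01 = 0.0664
  cell (b,s): −0.35·log₂0.35 = 0.5301
  cell (b,t): −0.06·log₂0.06 = 0.2435
Sum = 1.664 bits.

1.664 bits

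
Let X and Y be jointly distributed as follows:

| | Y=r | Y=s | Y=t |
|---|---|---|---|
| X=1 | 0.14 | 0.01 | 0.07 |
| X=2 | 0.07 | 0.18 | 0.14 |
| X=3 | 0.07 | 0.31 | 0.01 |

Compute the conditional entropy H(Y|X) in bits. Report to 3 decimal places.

1.162 bits

Chain rule: H(Y|X) = H(X,Y) − H(X).
Marginals: p(X) = (0.2200, 0.3900, 0.3900), p(Y) = (0.2800, 0.5000, 0.2200).
H(X,Y) = 2.7019 bits; H(X) = 1.5402 bits.
H(Y|X) = 2.7019 − 1.5402 = 1.162 bits.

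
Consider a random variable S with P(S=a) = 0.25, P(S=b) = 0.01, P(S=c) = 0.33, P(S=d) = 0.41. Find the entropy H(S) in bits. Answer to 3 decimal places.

H(S) = −Σ p·log₂ p.
  −(0.25)·log₂(0.25) = 0.5000
  −(0.01)·log₂(0.01) = 0.0664
  −(0.33)·log₂(0.33) = 0.5278
  −(0.41)·log₂(0.41) = 0.5274
Sum: 0.5000 + 0.0664 + 0.5278 + 0.5274 = 1.622 bits.

1.622 bits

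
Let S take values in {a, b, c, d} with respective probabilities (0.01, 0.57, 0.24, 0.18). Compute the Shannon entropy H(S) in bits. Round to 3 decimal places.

H(S) = −Σ p·log₂ p.
  −(0.01)·log₂(0.01) = 0.0664
  −(0.57)·log₂(0.57) = 0.4623
  −(0.24)·log₂(0.24) = 0.4941
  −(0.18)·log₂(0.18) = 0.4453
Sum: 0.0664 + 0.4623 + 0.4941 + 0.4453 = 1.468 bits.

1.468 bits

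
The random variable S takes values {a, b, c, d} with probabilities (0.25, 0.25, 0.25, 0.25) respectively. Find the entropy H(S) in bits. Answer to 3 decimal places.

H(S) = −Σ p·log₂ p.
  −(0.25)·log₂(0.25) = 0.5000
  −(0.25)·log₂(0.25) = 0.5000
  −(0.25)·log₂(0.25) = 0.5000
  −(0.25)·log₂(0.25) = 0.5000
Sum: 0.5000 + 0.5000 + 0.5000 + 0.5000 = 2.000 bits.

2.000 bits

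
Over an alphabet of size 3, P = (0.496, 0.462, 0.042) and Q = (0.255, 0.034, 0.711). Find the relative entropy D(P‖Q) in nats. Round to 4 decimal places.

1.4166 nats

D(P‖Q) = Σ p·ln(p/q).
  0.496·ln(0.496/0.255) = 0.32999
  0.462·ln(0.462/0.034) = 1.20545
  0.042·ln(0.042/0.711) = -0.11882
D(P‖Q) = 1.4166 nats.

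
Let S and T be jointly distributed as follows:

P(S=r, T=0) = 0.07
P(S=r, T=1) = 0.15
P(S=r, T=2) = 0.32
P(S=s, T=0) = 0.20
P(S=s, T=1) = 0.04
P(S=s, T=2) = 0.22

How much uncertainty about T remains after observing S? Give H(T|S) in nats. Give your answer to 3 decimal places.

Chain rule: H(T|S) = H(S,T) − H(S).
Marginals: p(S) = (0.5400, 0.4600), p(T) = (0.2700, 0.1900, 0.5400).
H(S,T) = 1.6191 nats; H(S) = 0.6899 nats.
H(T|S) = 1.6191 − 0.6899 = 0.929 nats.

0.929 nats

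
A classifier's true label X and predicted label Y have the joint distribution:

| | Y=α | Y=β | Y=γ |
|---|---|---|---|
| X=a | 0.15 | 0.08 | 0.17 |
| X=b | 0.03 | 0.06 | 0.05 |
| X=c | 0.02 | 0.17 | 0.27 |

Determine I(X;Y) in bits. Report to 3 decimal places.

Marginals: p(X) = (0.4000, 0.1400, 0.4600), p(Y) = (0.2000, 0.3100, 0.4900).
I(X;Y) = Σ p(x,y)·log₂[p(x,y)/(p(x)p(y))].
  (a,α): 0.15·log₂(1.8750) = 0.1360
  (a,β): 0.08·log₂(0.6452) = -0.0506
  (a,γ): 0.17·log₂(0.8673) = -0.0349
  (b,α): 0.03·log₂(1.0714) = 0.0030
  (b,β): 0.06·log₂(1.3825) = 0.0280
  (b,γ): 0.05·log₂(0.7289) = -0.0228
  (c,α): 0.02·log₂(0.2174) = -0.0440
  (c,β): 0.17·log₂(1.1921) = 0.0431
  (c,γ): 0.27·log₂(1.1979) = 0.0703
Sum = 0.128 bits.

0.128 bits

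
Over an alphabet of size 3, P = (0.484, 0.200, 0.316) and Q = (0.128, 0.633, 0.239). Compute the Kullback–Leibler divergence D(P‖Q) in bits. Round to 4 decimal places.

0.7236 bits

D(P‖Q) = Σ p·log₂(p/q).
  0.484·log₂(0.484/0.128) = 0.92873
  0.200·log₂(0.200/0.633) = -0.33244
  0.316·log₂(0.316/0.239) = 0.12732
D(P‖Q) = 0.7236 bits.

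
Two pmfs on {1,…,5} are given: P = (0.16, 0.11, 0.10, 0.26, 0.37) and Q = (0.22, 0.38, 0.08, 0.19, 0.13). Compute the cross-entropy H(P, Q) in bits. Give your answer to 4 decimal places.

2.5795 bits

H(P,Q) = −Σ p·log₂ q.
  −0.16·log₂(0.22) = 0.34951
  −0.11·log₂(0.38) = 0.15355
  −0.10·log₂(0.08) = 0.36439
  −0.26·log₂(0.19) = 0.62294
  −0.37·log₂(0.13) = 1.08906
H(P,Q) = 2.5795 bits.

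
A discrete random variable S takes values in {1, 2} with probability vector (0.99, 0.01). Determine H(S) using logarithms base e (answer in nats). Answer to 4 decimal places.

0.0560 nats

H(S) = −Σ p·ln p.
  −(0.99)·ln(0.99) = 0.00995
  −(0.01)·ln(0.01) = 0.04605
Sum: 0.00995 + 0.04605 = 0.0560 nats.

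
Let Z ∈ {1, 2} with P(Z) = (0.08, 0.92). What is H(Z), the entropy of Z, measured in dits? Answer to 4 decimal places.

0.1211 dits

H(Z) = −Σ p·log₁₀ p.
  −(0.08)·log₁₀(0.08) = 0.08775
  −(0.92)·log₁₀(0.92) = 0.03332
Sum: 0.08775 + 0.03332 = 0.1211 dits.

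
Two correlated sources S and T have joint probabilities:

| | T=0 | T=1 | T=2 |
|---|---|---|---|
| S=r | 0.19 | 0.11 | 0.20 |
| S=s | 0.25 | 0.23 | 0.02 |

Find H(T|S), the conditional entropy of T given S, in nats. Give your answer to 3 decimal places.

Marginals: p(S) = (0.5000, 0.5000), p(T) = (0.4400, 0.3400, 0.2200).
H(T|S) = Σ p(S) · H(T|S=·).
  S=r: p=0.5000, H(T|S=r) = 1.0673
  S=s: p=0.5000, H(T|S=s) = 0.8325
Weighted sum = 0.950 nats.

0.950 nats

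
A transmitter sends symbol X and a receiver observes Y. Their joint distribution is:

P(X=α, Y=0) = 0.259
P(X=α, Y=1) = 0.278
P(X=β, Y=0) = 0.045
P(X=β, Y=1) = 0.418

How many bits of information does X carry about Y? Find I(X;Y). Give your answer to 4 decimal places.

Marginals: p(X) = (0.5370, 0.4630), p(Y) = (0.3040, 0.6960).
I(X;Y) = Σ p(x,y)·log₂[p(x,y)/(p(x)p(y))].
  (α,0): 0.259·log₂(1.5865) = 0.17246
  (α,1): 0.278·log₂(0.7438) = -0.11871
  (β,0): 0.045·log₂(0.3197) = -0.07403
  (β,1): 0.418·log₂(1.2971) = 0.15689
Sum = 0.1366 bits.

0.1366 bits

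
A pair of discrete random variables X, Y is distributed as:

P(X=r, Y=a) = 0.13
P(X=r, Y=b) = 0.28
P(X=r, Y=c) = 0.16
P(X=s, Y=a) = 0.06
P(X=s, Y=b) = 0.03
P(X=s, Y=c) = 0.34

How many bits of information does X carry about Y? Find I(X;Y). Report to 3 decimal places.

Marginals: p(X) = (0.5700, 0.4300), p(Y) = (0.1900, 0.3100, 0.5000).
I(X;Y) = H(X) + H(Y) − H(X,Y).
H(X) = 0.9858, H(Y) = 1.4790, H(X,Y) = 2.2444.
I(X;Y) = 0.9858 + 1.4790 − 2.2444 = 0.220 bits.

0.220 bits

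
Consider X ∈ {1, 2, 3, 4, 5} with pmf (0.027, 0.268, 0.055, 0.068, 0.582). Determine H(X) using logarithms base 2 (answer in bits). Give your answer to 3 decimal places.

1.598 bits

H(X) = −Σ p·log₂ p.
  −(0.027)·log₂(0.027) = 0.1407
  −(0.268)·log₂(0.268) = 0.5091
  −(0.055)·log₂(0.055) = 0.2301
  −(0.068)·log₂(0.068) = 0.2637
  −(0.582)·log₂(0.582) = 0.4545
Sum: 0.1407 + 0.5091 + 0.2301 + 0.2637 + 0.4545 = 1.598 bits.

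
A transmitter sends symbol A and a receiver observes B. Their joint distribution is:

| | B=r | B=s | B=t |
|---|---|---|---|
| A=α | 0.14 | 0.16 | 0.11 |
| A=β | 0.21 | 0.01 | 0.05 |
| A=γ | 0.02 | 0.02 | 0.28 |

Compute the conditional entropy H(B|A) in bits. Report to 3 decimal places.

1.102 bits

Marginals: p(A) = (0.4100, 0.2700, 0.3200), p(B) = (0.3700, 0.1900, 0.4400).
H(B|A) = Σ p(A) · H(B|A=·).
  A=α: p=0.4100, H(B|A=α) = 1.5684
  A=β: p=0.2700, H(B|A=β) = 0.9087
  A=γ: p=0.3200, H(B|A=γ) = 0.6686
Weighted sum = 1.102 bits.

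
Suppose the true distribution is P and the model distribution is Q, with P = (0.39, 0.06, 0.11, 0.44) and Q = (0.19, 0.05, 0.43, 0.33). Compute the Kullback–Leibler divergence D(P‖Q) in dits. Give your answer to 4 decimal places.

0.1164 dits

D(P‖Q) = Σ p·log₁₀(p/q).
  0.39·log₁₀(0.39/0.19) = 0.12180
  0.06·log₁₀(0.06/0.05) = 0.00475
  0.11·log₁₀(0.11/0.43) = -0.06513
  0.44·log₁₀(0.44/0.33) = 0.05497
D(P‖Q) = 0.1164 dits.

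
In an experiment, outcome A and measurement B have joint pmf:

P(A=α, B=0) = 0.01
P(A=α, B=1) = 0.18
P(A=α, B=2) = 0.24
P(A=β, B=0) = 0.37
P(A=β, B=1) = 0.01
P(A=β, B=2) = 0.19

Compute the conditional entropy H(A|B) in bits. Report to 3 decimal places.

Chain rule: H(A|B) = H(A,B) − H(B).
Marginals: p(A) = (0.4300, 0.5700), p(B) = (0.3800, 0.1900, 0.4300).
H(A,B) = 2.0583 bits; H(B) = 1.5092 bits.
H(A|B) = 2.0583 − 1.5092 = 0.549 bits.

0.549 bits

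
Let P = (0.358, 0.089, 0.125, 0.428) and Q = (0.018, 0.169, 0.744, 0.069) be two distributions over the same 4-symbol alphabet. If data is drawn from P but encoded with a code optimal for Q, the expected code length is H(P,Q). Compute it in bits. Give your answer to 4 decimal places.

H(P,Q) = −Σ p·log₂ q.
  −0.358·log₂(0.018) = 2.07492
  −0.089·log₂(0.169) = 0.22828
  −0.125·log₂(0.744) = 0.05333
  −0.428·log₂(0.069) = 1.65091
H(P,Q) = 4.0074 bits.

4.0074 bits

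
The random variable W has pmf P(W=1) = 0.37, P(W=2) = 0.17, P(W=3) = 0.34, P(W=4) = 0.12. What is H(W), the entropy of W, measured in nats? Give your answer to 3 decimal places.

1.290 nats

H(W) = −Σ p·ln p.
  −(0.37)·ln(0.37) = 0.3679
  −(0.17)·ln(0.17) = 0.3012
  −(0.34)·ln(0.34) = 0.3668
  −(0.12)·ln(0.12) = 0.2544
Sum: 0.3679 + 0.3012 + 0.3668 + 0.2544 = 1.290 nats.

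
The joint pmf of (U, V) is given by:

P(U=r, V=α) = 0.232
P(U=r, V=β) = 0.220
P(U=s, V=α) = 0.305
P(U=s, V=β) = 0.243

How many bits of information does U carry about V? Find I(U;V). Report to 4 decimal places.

Marginals: p(U) = (0.4520, 0.5480), p(V) = (0.5370, 0.4630).
I(U;V) = H(U) + H(V) − H(U,V).
H(U) = 0.9933, H(V) = 0.9960, H(U,V) = 1.9880.
I(U;V) = 0.9933 + 0.9960 − 1.9880 = 0.0013 bits.

0.0013 bits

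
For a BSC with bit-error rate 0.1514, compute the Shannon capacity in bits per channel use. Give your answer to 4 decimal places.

Binary symmetric channel: C = 1 − h₂(ε) where h₂ is the binary entropy function.
h₂(0.1514) = −0.1514·log₂0.1514 − 0.8486·log₂0.8486 = 0.6133.
C = 1 − 0.6133 = 0.3867 bits per channel use.

0.3867 bits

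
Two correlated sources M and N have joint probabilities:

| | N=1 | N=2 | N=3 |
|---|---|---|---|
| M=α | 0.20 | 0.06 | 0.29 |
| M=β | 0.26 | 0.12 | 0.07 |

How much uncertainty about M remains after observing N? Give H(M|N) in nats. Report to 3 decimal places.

Chain rule: H(M|N) = H(M,N) − H(N).
Marginals: p(M) = (0.5500, 0.4500), p(N) = (0.4600, 0.1800, 0.3600).
H(M,N) = 1.6405 nats; H(N) = 1.0337 nats.
H(M|N) = 1.6405 − 1.0337 = 0.607 nats.

0.607 nats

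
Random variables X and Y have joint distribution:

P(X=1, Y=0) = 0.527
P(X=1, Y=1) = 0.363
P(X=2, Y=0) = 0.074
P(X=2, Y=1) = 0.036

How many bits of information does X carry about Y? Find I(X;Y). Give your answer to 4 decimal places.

Marginals: p(X) = (0.8900, 0.1100), p(Y) = (0.6010, 0.3990).
I(X;Y) = H(X) + H(Y) − H(X,Y).
H(X) = 0.4999, H(Y) = 0.9704, H(X,Y) = 1.4683.
I(X;Y) = 0.4999 + 0.9704 − 1.4683 = 0.0020 bits.

0.0020 bits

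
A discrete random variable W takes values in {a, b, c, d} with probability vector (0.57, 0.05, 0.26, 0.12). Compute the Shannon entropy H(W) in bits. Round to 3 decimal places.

1.551 bits

H(W) = −Σ p·log₂ p.
  −(0.57)·log₂(0.57) = 0.4623
  −(0.05)·log₂(0.05) = 0.2161
  −(0.26)·log₂(0.26) = 0.5053
  −(0.12)·log₂(0.12) = 0.3671
Sum: 0.4623 + 0.2161 + 0.5053 + 0.3671 = 1.551 bits.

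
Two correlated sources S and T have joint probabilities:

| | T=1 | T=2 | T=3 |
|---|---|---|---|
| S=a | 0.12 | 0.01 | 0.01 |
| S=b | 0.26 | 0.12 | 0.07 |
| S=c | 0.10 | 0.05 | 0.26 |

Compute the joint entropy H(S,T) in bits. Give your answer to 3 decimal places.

2.694 bits

H(S,T) = −Σ p(x,y)·log₂ p(x,y) over all 9 cells.
  cell (a,1): −0.12·log₂0.12 = 0.3671
  cell (a,2): −0.01·log₂0.01 = 0.0664
  cell (a,3): −0.01·log₂0.01 = 0.0664
  cell (b,1): −0.26·log₂0.26 = 0.5053
  cell (b,2): −0.12·log₂0.12 = 0.3671
  cell (b,3): −0.07·log₂0.07 = 0.2686
  cell (c,1): −0.10·log₂0.10 = 0.3322
  cell (c,2): −0.05·log₂0.05 = 0.2161
  cell (c,3): −0.26·log₂0.26 = 0.5053
Sum = 2.694 bits.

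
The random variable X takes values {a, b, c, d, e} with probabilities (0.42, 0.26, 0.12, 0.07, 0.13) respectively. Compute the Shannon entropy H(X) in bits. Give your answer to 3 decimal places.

2.049 bits

H(X) = −Σ p·log₂ p.
  −(0.42)·log₂(0.42) = 0.5256
  −(0.26)·log₂(0.26) = 0.5053
  −(0.12)·log₂(0.12) = 0.3671
  −(0.07)·log₂(0.07) = 0.2686
  −(0.13)·log₂(0.13) = 0.3826
Sum: 0.5256 + 0.5053 + 0.3671 + 0.2686 + 0.3826 = 2.049 bits.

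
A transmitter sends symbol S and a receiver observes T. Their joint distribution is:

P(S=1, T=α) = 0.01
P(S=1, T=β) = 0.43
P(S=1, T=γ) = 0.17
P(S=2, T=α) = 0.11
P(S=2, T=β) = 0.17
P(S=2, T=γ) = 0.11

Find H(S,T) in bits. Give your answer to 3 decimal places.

H(S,T) = −Σ p(x,y)·log₂ p(x,y) over all 6 cells.
  cell (1,α): −0.01·log₂0.01 = 0.0664
  cell (1,β): −0.43·log₂0.43 = 0.5236
  cell (1,γ): −0.17·log₂0.17 = 0.4346
  cell (2,α): −0.11·log₂0.11 = 0.3503
  cell (2,β): −0.17·log₂0.17 = 0.4346
  cell (2,γ): −0.11·log₂0.11 = 0.3503
Sum = 2.160 bits.

2.160 bits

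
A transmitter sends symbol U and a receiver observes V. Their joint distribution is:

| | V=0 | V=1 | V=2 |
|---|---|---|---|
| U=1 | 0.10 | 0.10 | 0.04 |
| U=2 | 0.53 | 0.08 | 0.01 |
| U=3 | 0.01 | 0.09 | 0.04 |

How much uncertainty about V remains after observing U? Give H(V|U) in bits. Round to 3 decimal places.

Chain rule: H(V|U) = H(U,V) − H(U).
Marginals: p(U) = (0.2400, 0.6200, 0.1400), p(V) = (0.6400, 0.2700, 0.0900).
H(U,V) = 2.2584 bits; H(U) = 1.3188 bits.
H(V|U) = 2.2584 − 1.3188 = 0.940 bits.

0.940 bits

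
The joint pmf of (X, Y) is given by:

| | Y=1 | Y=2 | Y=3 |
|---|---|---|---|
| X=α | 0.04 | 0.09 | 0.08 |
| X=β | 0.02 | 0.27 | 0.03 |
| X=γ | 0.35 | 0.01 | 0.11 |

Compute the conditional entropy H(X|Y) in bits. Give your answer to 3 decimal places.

Chain rule: H(X|Y) = H(X,Y) − H(Y).
Marginals: p(X) = (0.2100, 0.3200, 0.4700), p(Y) = (0.4100, 0.3700, 0.2200).
H(X,Y) = 2.5114 bits; H(Y) = 1.5387 bits.
H(X|Y) = 2.5114 − 1.5387 = 0.973 bits.

0.973 bits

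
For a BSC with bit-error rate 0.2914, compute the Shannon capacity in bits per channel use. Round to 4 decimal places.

Binary symmetric channel: C = 1 − h₂(ε) where h₂ is the binary entropy function.
h₂(0.2914) = −0.2914·log₂0.2914 − 0.7086·log₂0.7086 = 0.8705.
C = 1 − 0.8705 = 0.1295 bits per channel use.

0.1295 bits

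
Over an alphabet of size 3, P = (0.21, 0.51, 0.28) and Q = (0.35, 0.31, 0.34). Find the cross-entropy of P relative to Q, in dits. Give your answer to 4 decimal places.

0.4863 dits

H(P,Q) = −Σ p·log₁₀ q.
  −0.21·log₁₀(0.35) = 0.09575
  −0.51·log₁₀(0.31) = 0.25941
  −0.28·log₁₀(0.34) = 0.13119
H(P,Q) = 0.4863 dits.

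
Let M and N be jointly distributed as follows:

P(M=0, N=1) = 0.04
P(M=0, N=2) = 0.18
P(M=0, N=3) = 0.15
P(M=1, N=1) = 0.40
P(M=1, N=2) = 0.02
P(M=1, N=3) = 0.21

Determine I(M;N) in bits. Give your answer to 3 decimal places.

Marginals: p(M) = (0.3700, 0.6300), p(N) = (0.4400, 0.2000, 0.3600).
I(M;N) = Σ p(x,y)·log₂[p(x,y)/(p(x)p(y))].
  (0,1): 0.04·log₂(0.2457) = -0.0810
  (0,2): 0.18·log₂(2.4324) = 0.2308
  (0,3): 0.15·log₂(1.1261) = 0.0257
  (1,1): 0.40·log₂(1.4430) = 0.2116
  (1,2): 0.02·log₂(0.1587) = -0.0531
  (1,3): 0.21·log₂(0.9259) = -0.0233
Sum = 0.311 bits.

0.311 bits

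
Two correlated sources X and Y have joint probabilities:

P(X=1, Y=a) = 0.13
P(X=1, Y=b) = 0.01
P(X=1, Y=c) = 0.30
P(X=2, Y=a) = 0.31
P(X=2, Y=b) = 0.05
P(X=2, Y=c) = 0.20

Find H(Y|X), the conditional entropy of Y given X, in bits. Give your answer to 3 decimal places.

Marginals: p(X) = (0.4400, 0.5600), p(Y) = (0.4400, 0.0600, 0.5000).
H(Y|X) = Σ p(X) · H(Y|X=·).
  X=1: p=0.4400, H(Y|X=1) = 1.0205
  X=2: p=0.5600, H(Y|X=2) = 1.3140
Weighted sum = 1.185 bits.

1.185 bits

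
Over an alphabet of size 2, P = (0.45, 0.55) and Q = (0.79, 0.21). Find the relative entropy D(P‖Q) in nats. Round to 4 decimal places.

0.2763 nats

D(P‖Q) = Σ p·ln(p/q).
  0.45·ln(0.45/0.79) = -0.25325
  0.55·ln(0.55/0.21) = 0.52955
D(P‖Q) = 0.2763 nats.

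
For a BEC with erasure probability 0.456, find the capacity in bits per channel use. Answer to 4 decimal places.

Binary erasure channel: capacity C = 1 − ε.
C = 1 − 0.456 = 0.5440 bits per channel use.

0.5440 bits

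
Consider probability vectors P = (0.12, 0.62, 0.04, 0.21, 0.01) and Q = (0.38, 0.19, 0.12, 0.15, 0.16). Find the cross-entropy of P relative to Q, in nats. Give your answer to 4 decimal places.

H(P,Q) = −Σ p·ln q.
  −0.12·ln(0.38) = 0.11611
  −0.62·ln(0.19) = 1.02965
  −0.04·ln(0.12) = 0.08481
  −0.21·ln(0.15) = 0.39840
  −0.01·ln(0.16) = 0.01833
H(P,Q) = 1.6473 nats.

1.6473 nats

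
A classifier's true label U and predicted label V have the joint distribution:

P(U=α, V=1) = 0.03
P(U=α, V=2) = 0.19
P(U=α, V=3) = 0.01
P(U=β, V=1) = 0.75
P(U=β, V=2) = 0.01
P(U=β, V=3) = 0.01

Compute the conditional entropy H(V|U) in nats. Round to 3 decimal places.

0.235 nats

Marginals: p(U) = (0.2300, 0.7700), p(V) = (0.7800, 0.2000, 0.0200).
H(V|U) = Σ p(U) · H(V|U=·).
  U=α: p=0.2300, H(V|U=α) = 0.5598
  U=β: p=0.7700, H(V|U=β) = 0.1385
Weighted sum = 0.235 nats.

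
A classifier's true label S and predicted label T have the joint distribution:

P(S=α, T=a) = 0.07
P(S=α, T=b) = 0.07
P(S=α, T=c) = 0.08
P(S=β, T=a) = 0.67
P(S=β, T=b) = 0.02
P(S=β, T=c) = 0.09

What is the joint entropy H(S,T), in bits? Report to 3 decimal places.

H(S,T) = −Σ p(x,y)·log₂ p(x,y) over all 6 cells.
  cell (α,a): −0.07·log₂0.07 = 0.2686
  cell (α,b): −0.07·log₂0.07 = 0.2686
  cell (α,c): −0.08·log₂0.08 = 0.2915
  cell (β,a): −0.67·log₂0.67 = 0.3871
  cell (β,b): −0.02·log₂0.02 = 0.1129
  cell (β,c): −0.09·log₂0.09 = 0.3127
Sum = 1.641 bits.

1.641 bits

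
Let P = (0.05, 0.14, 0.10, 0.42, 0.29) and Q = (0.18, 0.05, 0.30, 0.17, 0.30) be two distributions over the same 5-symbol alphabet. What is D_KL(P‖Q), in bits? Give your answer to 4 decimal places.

0.4909 bits

D(P‖Q) = Σ p·log₂(p/q).
  0.05·log₂(0.05/0.18) = -0.09240
  0.14·log₂(0.14/0.05) = 0.20796
  0.10·log₂(0.10/0.30) = -0.15850
  0.42·log₂(0.42/0.17) = 0.54804
  0.29·log₂(0.29/0.30) = -0.01418
D(P‖Q) = 0.4909 bits.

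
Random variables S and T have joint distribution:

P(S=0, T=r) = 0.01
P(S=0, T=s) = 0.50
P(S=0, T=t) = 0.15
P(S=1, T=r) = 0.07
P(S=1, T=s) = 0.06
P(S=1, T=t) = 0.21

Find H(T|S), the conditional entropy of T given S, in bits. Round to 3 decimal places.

1.037 bits

Chain rule: H(T|S) = H(S,T) − H(S).
Marginals: p(S) = (0.6600, 0.3400), p(T) = (0.0800, 0.5600, 0.3600).
H(S,T) = 1.9619 bits; H(S) = 0.9248 bits.
H(T|S) = 1.9619 − 0.9248 = 1.037 bits.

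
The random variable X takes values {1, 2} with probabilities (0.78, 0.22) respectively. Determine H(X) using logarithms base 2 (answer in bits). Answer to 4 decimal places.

0.7602 bits

H(X) = −Σ p·log₂ p.
  −(0.78)·log₂(0.78) = 0.27959
  −(0.22)·log₂(0.22) = 0.48057
Sum: 0.27959 + 0.48057 = 0.7602 bits.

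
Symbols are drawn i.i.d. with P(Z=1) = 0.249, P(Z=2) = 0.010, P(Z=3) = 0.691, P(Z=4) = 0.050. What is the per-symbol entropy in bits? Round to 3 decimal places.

H(Z) = −Σ p·log₂ p.
  −(0.249)·log₂(0.249) = 0.4994
  −(0.010)·log₂(0.010) = 0.0664
  −(0.691)·log₂(0.691) = 0.3685
  −(0.050)·log₂(0.050) = 0.2161
Sum: 0.4994 + 0.0664 + 0.3685 + 0.2161 = 1.150 bits.

1.150 bits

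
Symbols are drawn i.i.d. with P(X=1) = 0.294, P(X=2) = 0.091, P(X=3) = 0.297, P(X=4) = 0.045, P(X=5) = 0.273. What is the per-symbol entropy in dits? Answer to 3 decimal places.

H(X) = −Σ p·log₁₀ p.
  −(0.294)·log₁₀(0.294) = 0.1563
  −(0.091)·log₁₀(0.091) = 0.0947
  −(0.297)·log₁₀(0.297) = 0.1566
  −(0.045)·log₁₀(0.045) = 0.0606
  −(0.273)·log₁₀(0.273) = 0.1539
Sum: 0.1563 + 0.0947 + 0.1566 + 0.0606 + 0.1539 = 0.622 dits.

0.622 dits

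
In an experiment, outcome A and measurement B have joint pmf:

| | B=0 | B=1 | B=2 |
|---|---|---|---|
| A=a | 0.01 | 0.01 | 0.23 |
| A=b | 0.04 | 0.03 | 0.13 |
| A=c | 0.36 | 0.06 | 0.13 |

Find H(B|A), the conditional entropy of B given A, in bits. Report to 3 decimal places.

1.059 bits

Marginals: p(A) = (0.2500, 0.2000, 0.5500), p(B) = (0.4100, 0.1000, 0.4900).
H(B|A) = Σ p(A) · H(B|A=·).
  A=a: p=0.2500, H(B|A=a) = 0.4822
  A=b: p=0.2000, H(B|A=b) = 1.2789
  A=c: p=0.5500, H(B|A=c) = 1.2408
Weighted sum = 1.059 bits.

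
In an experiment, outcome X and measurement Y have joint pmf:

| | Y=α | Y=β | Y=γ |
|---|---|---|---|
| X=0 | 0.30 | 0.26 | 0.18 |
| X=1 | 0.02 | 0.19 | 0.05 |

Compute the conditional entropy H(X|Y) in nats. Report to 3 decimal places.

0.502 nats

Chain rule: H(X|Y) = H(X,Y) − H(Y).
Marginals: p(X) = (0.7400, 0.2600), p(Y) = (0.3200, 0.4500, 0.2300).
H(X,Y) = 1.5637 nats; H(Y) = 1.0620 nats.
H(X|Y) = 1.5637 − 1.0620 = 0.502 nats.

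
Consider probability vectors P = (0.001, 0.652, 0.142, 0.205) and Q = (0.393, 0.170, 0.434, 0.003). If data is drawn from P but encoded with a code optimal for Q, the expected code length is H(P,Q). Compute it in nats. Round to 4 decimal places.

2.4657 nats

H(P,Q) = −Σ p·ln q.
  −0.001·ln(0.393) = 0.00093
  −0.652·ln(0.170) = 1.15532
  −0.142·ln(0.434) = 0.11853
  −0.205·ln(0.003) = 1.19087
H(P,Q) = 2.4657 nats.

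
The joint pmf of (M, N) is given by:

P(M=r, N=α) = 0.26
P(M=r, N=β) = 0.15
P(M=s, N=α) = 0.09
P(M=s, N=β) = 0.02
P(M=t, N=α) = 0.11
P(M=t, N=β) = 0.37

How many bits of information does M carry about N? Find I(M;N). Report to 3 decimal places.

Marginals: p(M) = (0.4100, 0.1100, 0.4800), p(N) = (0.4600, 0.5400).
I(M;N) = H(M) + H(N) − H(M,N).
H(M) = 1.3859, H(N) = 0.9954, H(M,N) = 2.2224.
I(M;N) = 1.3859 + 0.9954 − 2.2224 = 0.159 bits.

0.159 bits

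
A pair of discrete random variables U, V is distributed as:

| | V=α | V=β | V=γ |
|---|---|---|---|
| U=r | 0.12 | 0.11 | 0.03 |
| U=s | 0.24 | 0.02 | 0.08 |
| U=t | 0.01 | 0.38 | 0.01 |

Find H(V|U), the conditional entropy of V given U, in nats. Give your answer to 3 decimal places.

0.601 nats

Chain rule: H(V|U) = H(U,V) − H(U).
Marginals: p(U) = (0.2600, 0.3400, 0.4000), p(V) = (0.3700, 0.5100, 0.1200).
H(U,V) = 1.6850 nats; H(U) = 1.0836 nats.
H(V|U) = 1.6850 − 1.0836 = 0.601 nats.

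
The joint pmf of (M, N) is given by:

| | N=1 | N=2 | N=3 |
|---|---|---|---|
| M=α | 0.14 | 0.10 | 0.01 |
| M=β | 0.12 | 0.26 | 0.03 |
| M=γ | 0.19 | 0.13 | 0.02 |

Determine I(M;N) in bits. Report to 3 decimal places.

0.052 bits

Marginals: p(M) = (0.2500, 0.4100, 0.3400), p(N) = (0.4500, 0.4900, 0.0600).
I(M;N) = H(M) + H(N) − H(M,N).
H(M) = 1.5566, H(N) = 1.2662, H(M,N) = 2.7706.
I(M;N) = 1.5566 + 1.2662 − 2.7706 = 0.052 bits.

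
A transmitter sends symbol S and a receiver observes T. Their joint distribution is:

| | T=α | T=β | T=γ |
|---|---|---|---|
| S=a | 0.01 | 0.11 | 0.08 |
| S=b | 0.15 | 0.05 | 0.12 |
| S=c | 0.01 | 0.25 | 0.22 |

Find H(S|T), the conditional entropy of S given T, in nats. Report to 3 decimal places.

Marginals: p(S) = (0.2000, 0.3200, 0.4800), p(T) = (0.1700, 0.4100, 0.4200).
H(S|T) = Σ p(T) · H(S|T=·).
  T=α: p=0.1700, H(S|T=α) = 0.4438
  T=β: p=0.4100, H(S|T=β) = 0.9112
  T=γ: p=0.4200, H(S|T=γ) = 1.0125
Weighted sum = 0.874 nats.

0.874 nats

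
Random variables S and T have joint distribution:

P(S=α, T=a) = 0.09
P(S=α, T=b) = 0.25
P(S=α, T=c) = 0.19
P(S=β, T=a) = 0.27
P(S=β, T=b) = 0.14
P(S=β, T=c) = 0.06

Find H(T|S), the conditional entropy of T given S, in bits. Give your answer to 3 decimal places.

1.421 bits

Chain rule: H(T|S) = H(S,T) − H(S).
Marginals: p(S) = (0.5300, 0.4700), p(T) = (0.3600, 0.3900, 0.2500).
H(S,T) = 2.4185 bits; H(S) = 0.9974 bits.
H(T|S) = 2.4185 − 0.9974 = 1.421 bits.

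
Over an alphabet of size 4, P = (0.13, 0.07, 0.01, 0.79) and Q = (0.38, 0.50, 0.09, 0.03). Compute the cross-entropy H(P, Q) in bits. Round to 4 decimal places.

H(P,Q) = −Σ p·log₂ q.
  −0.13·log₂(0.38) = 0.18147
  −0.07·log₂(0.50) = 0.07000
  −0.01·log₂(0.09) = 0.03474
  −0.79·log₂(0.03) = 3.99653
H(P,Q) = 4.2827 bits.

4.2827 bits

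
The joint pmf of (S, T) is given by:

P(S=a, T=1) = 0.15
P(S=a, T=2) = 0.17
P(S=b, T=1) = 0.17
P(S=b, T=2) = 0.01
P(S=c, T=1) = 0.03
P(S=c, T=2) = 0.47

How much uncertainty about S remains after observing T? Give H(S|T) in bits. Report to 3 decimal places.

Marginals: p(S) = (0.3200, 0.1800, 0.5000), p(T) = (0.3500, 0.6500).
H(S|T) = Σ p(T) · H(S|T=·).
  T=1: p=0.3500, H(S|T=1) = 1.3337
  T=2: p=0.6500, H(S|T=2) = 0.9369
Weighted sum = 1.076 bits.

1.076 bits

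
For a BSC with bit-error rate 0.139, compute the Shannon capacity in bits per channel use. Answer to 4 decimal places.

0.4184 bits

Binary symmetric channel: C = 1 − h₂(ε) where h₂ is the binary entropy function.
h₂(0.139) = −0.139·log₂0.139 − 0.861·log₂0.861 = 0.5816.
C = 1 − 0.5816 = 0.4184 bits per channel use.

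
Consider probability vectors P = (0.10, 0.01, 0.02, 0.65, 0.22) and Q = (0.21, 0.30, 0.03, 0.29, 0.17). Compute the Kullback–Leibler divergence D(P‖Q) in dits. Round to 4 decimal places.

D(P‖Q) = Σ p·log₁₀(p/q).
  0.10·log₁₀(0.10/0.21) = -0.03222
  0.01·log₁₀(0.01/0.30) = -0.01477
  0.02·log₁₀(0.02/0.03) = -0.00352
  0.65·log₁₀(0.65/0.29) = 0.22783
  0.22·log₁₀(0.22/0.17) = 0.02463
D(P‖Q) = 0.2020 dits.

0.2020 dits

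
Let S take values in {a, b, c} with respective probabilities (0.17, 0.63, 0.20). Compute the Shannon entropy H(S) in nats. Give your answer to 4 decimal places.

0.9142 nats

H(S) = −Σ p·ln p.
  −(0.17)·ln(0.17) = 0.30123
  −(0.63)·ln(0.63) = 0.29108
  −(0.20)·ln(0.20) = 0.32189
Sum: 0.30123 + 0.29108 + 0.32189 = 0.9142 nats.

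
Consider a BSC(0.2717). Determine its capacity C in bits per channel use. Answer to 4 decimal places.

Binary symmetric channel: C = 1 − h₂(ε) where h₂ is the binary entropy function.
h₂(0.2717) = −0.2717·log₂0.2717 − 0.7283·log₂0.7283 = 0.8439.
C = 1 − 0.8439 = 0.1561 bits per channel use.

0.1561 bits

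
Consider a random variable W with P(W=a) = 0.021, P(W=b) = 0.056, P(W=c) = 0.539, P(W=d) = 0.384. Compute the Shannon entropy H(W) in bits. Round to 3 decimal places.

1.361 bits

H(W) = −Σ p·log₂ p.
  −(0.021)·log₂(0.021) = 0.1170
  −(0.056)·log₂(0.056) = 0.2329
  −(0.539)·log₂(0.539) = 0.4806
  −(0.384)·log₂(0.384) = 0.5302
Sum: 0.1170 + 0.2329 + 0.4806 + 0.5302 = 1.361 bits.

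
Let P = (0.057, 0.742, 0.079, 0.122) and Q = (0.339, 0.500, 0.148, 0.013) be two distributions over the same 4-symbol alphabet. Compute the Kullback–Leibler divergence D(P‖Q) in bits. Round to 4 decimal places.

D(P‖Q) = Σ p·log₂(p/q).
  0.057·log₂(0.057/0.339) = -0.14662
  0.742·log₂(0.742/0.500) = 0.42256
  0.079·log₂(0.079/0.148) = -0.07155
  0.122·log₂(0.122/0.013) = 0.39410
D(P‖Q) = 0.5985 bits.

0.5985 bits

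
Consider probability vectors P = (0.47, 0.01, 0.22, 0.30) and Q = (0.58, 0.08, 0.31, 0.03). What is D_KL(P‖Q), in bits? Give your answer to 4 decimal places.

0.7151 bits

D(P‖Q) = Σ p·log₂(p/q).
  0.47·log₂(0.47/0.58) = -0.14259
  0.01·log₂(0.01/0.08) = -0.03000
  0.22·log₂(0.22/0.31) = -0.10885
  0.30·log₂(0.30/0.03) = 0.99658
D(P‖Q) = 0.7151 bits.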